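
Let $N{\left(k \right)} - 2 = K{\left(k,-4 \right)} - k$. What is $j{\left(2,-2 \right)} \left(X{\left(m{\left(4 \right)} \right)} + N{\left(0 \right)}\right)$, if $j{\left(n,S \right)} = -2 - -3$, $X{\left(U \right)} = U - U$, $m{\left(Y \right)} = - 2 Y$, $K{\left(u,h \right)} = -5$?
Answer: $-3$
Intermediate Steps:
$X{\left(U \right)} = 0$
$N{\left(k \right)} = -3 - k$ ($N{\left(k \right)} = 2 - \left(5 + k\right) = -3 - k$)
$j{\left(n,S \right)} = 1$ ($j{\left(n,S \right)} = -2 + 3 = 1$)
$j{\left(2,-2 \right)} \left(X{\left(m{\left(4 \right)} \right)} + N{\left(0 \right)}\right) = 1 \left(0 - 3\right) = 1 \left(-3\right) = -3$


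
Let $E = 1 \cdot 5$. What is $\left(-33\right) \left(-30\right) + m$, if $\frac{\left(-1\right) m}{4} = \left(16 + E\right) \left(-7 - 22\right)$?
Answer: $3426$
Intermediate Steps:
$E = 5$
$m = 2436$ ($m = - 4 \left(16 + 5\right) \left(-7 - 22\right) = - 4 \cdot 21 \left(-29\right) = \left(-4\right) \left(-609\right) = 2436$)
$\left(-33\right) \left(-30\right) + m = \left(-33\right) \left(-30\right) + 2436 = 990 + 2436 = 3426$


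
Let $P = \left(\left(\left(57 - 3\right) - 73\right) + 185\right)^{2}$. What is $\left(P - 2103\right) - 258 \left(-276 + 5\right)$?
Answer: $95371$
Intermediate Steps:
$P = 27556$ ($P = \left(\left(54 - 73\right) + 185\right)^{2} = \left(-19 + 185\right)^{2} = 166^{2} = 27556$)
$\left(P - 2103\right) - 258 \left(-276 + 5\right) = \left(27556 - 2103\right) - 258 \left(-276 + 5\right) = 25453 - -69918 = 25453 + 69918 = 95371$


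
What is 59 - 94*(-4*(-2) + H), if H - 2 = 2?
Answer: -1069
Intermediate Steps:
H = 4 (H = 2 + 2 = 4)
59 - 94*(-4*(-2) + H) = 59 - 94*(-4*(-2) + 4) = 59 - 94*(8 + 4) = 59 - 94*12 = 59 - 1128 = -1069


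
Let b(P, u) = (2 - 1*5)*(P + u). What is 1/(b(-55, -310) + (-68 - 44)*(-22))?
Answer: 1/3559 ≈ 0.00028098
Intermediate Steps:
b(P, u) = -3*P - 3*u (b(P, u) = (2 - 5)*(P + u) = -3*(P + u) = -3*P - 3*u)
1/(b(-55, -310) + (-68 - 44)*(-22)) = 1/((-3*(-55) - 3*(-310)) + (-68 - 44)*(-22)) = 1/((165 + 930) - 112*(-22)) = 1/(1095 + 2464) = 1/3559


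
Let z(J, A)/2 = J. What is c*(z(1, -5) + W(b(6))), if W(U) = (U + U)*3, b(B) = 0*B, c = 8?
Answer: 16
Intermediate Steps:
z(J, A) = 2*J
b(B) = 0
W(U) = 6*U (W(U) = (2*U)*3 = 6*U)
c*(z(1, -5) + W(b(6))) = 8*(2*1 + 6*0) = 8*(2 + 0) = 8*2 = 16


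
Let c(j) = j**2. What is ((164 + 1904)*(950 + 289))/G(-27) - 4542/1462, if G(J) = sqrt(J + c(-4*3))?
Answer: -2271/731 + 854084*sqrt(13)/13 ≈ 2.3688e+5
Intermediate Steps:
G(J) = sqrt(144 + J) (G(J) = sqrt(J + (-4*3)**2) = sqrt(J + (-12)**2) = sqrt(J + 144) = sqrt(144 + J))
((164 + 1904)*(950 + 289))/G(-27) - 4542/1462 = ((164 + 1904)*(950 + 289))/(sqrt(144 - 27)) - 4542/1462 = (2068*1239)/(sqrt(117)) - 4542*1/1462 = 2562252/((3*sqrt(13))) - 2271/731 = 2562252*(sqrt(13)/39) - 2271/731 = 854084*sqrt(13)/13 - 2271/731 = -2271/731 + 854084*sqrt(13)/13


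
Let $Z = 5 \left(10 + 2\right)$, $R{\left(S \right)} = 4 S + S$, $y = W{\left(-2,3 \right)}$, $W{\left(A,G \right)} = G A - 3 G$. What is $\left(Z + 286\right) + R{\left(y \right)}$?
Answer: $271$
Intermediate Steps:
$W{\left(A,G \right)} = - 3 G + A G$ ($W{\left(A,G \right)} = A G - 3 G = - 3 G + A G$)
$y = -15$ ($y = 3 \left(-3 - 2\right) = 3 \left(-5\right) = -15$)
$R{\left(S \right)} = 5 S$
$Z = 60$ ($Z = 5 \cdot 12 = 60$)
$\left(Z + 286\right) + R{\left(y \right)} = \left(60 + 286\right) + 5 \left(-15\right) = 346 - 75 = 271$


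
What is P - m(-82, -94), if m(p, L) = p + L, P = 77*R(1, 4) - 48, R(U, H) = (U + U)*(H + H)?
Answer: 1360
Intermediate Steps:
R(U, H) = 4*H*U (R(U, H) = (2*U)*(2*H) = 4*H*U)
P = 1184 (P = 77*(4*4*1) - 48 = 77*16 - 48 = 1232 - 48 = 1184)
m(p, L) = L + p
P - m(-82, -94) = 1184 - (-94 - 82) = 1184 - 1*(-176) = 1184 + 176 = 1360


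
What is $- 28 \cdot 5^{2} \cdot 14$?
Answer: $-9800$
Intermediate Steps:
$- 28 \cdot 5^{2} \cdot 14 = \left(-28\right) 25 \cdot 14 = \left(-700\right) 14 = -9800$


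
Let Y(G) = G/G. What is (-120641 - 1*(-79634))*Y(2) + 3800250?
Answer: 3759243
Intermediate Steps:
Y(G) = 1
(-120641 - 1*(-79634))*Y(2) + 3800250 = (-120641 - 1*(-79634))*1 + 3800250 = (-120641 + 79634)*1 + 3800250 = -41007*1 + 3800250 = -41007 + 3800250 = 3759243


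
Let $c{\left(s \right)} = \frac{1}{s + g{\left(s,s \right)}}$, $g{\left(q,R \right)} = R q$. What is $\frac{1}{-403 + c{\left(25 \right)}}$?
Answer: $- \frac{650}{261949} \approx -0.0024814$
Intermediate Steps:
$c{\left(s \right)} = \frac{1}{s + s^{2}}$ ($c{\left(s \right)} = \frac{1}{s + s s} = \frac{1}{s + s^{2}}$)
$\frac{1}{-403 + c{\left(25 \right)}} = \frac{1}{-403 + \frac{1}{25 \left(1 + 25\right)}} = \frac{1}{-403 + \frac{1}{25 \cdot 26}} = \frac{1}{-403 + \frac{1}{25} \cdot \frac{1}{26}} = \frac{1}{-403 + \frac{1}{650}} = \frac{1}{- \frac{261949}{650}} = - \frac{650}{261949}$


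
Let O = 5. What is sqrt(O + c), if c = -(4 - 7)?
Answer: 2*sqrt(2) ≈ 2.8284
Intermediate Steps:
c = 3 (c = -1*(-3) = 3)
sqrt(O + c) = sqrt(5 + 3) = sqrt(8) = 2*sqrt(2)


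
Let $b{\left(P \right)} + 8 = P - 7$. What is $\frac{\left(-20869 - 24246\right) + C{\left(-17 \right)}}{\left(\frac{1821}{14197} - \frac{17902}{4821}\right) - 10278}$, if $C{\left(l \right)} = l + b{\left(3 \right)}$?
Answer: $\frac{3089824063128}{703710104539} \approx 4.3908$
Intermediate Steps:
$b{\left(P \right)} = -15 + P$ ($b{\left(P \right)} = -8 + \left(P - 7\right) = -8 + \left(-7 + P\right) = -15 + P$)
$C{\left(l \right)} = -12 + l$ ($C{\left(l \right)} = l + \left(-15 + 3\right) = l - 12 = -12 + l$)
$\frac{\left(-20869 - 24246\right) + C{\left(-17 \right)}}{\left(\frac{1821}{14197} - \frac{17902}{4821}\right) - 10278} = \frac{\left(-20869 - 24246\right) - 29}{\left(\frac{1821}{14197} - \frac{17902}{4821}\right) - 10278} = \frac{-45115 - 29}{\left(1821 \cdot \frac{1}{14197} - \frac{17902}{4821}\right) - 10278} = - \frac{45144}{\left(\frac{1821}{14197} - \frac{17902}{4821}\right) - 10278} = - \frac{45144}{- \frac{245375653}{68443737} - 10278} = - \frac{45144}{- \frac{703710104539}{68443737}} = \left(-45144\right) \left(- \frac{68443737}{703710104539}\right) = \frac{3089824063128}{703710104539}$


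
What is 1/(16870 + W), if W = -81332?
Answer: -1/64462 ≈ -1.5513e-5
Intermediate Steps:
1/(16870 + W) = 1/(16870 - 81332) = 1/(-64462) = -1/64462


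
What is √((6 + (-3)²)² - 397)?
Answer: 2*I*√43 ≈ 13.115*I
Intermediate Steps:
√((6 + (-3)²)² - 397) = √((6 + 9)² - 397) = √(15² - 397) = √(225 - 397) = √(-172) = 2*I*√43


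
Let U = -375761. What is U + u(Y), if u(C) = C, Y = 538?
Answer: -375223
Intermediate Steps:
U + u(Y) = -375761 + 538 = -375223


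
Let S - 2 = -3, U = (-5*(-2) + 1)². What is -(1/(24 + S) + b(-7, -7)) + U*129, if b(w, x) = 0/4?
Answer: 359006/23 ≈ 15609.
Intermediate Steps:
b(w, x) = 0 (b(w, x) = 0*(¼) = 0)
U = 121 (U = (10 + 1)² = 11² = 121)
S = -1 (S = 2 - 3 = -1)
-(1/(24 + S) + b(-7, -7)) + U*129 = -(1/(24 - 1) + 0) + 121*129 = -(1/23 + 0) + 15609 = -1*1/23 + 15609 = -1/23 + 15609 = 359006/23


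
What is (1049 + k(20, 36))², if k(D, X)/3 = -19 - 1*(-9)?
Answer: 1038361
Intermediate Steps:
k(D, X) = -30 (k(D, X) = 3*(-19 - 1*(-9)) = 3*(-19 + 9) = 3*(-10) = -30)
(1049 + k(20, 36))² = (1049 - 30)² = 1019² = 1038361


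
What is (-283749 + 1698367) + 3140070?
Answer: 4554688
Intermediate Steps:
(-283749 + 1698367) + 3140070 = 1414618 + 3140070 = 4554688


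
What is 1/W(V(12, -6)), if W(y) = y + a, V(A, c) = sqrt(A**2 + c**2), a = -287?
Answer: -287/82189 - 6*sqrt(5)/82189 ≈ -0.0036552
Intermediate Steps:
W(y) = -287 + y (W(y) = y - 287 = -287 + y)
1/W(V(12, -6)) = 1/(-287 + sqrt(12**2 + (-6)**2)) = 1/(-287 + sqrt(144 + 36)) = 1/(-287 + sqrt(180)) = 1/(-287 + 6*sqrt(5))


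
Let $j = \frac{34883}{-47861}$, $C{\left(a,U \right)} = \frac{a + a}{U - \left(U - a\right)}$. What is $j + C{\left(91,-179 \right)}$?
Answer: $\frac{60839}{47861} \approx 1.2712$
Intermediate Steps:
$C{\left(a,U \right)} = 2$ ($C{\left(a,U \right)} = \frac{2 a}{a} = 2$)
$j = - \frac{34883}{47861}$ ($j = 34883 \left(- \frac{1}{47861}\right) = - \frac{34883}{47861} \approx -0.72884$)
$j + C{\left(91,-179 \right)} = - \frac{34883}{47861} + 2 = \frac{60839}{47861}$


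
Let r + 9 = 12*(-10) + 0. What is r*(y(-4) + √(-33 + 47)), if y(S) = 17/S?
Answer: 2193/4 - 129*√14 ≈ 65.576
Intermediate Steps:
r = -129 (r = -9 + (12*(-10) + 0) = -9 + (-120 + 0) = -9 - 120 = -129)
r*(y(-4) + √(-33 + 47)) = -129*(17/(-4) + √(-33 + 47)) = -129*(17*(-¼) + √14) = -129*(-17/4 + √14) = 2193/4 - 129*√14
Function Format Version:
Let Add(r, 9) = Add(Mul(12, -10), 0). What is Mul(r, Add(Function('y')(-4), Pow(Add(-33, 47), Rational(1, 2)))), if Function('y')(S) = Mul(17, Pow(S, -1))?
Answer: Add(Rational(2193, 4), Mul(-129, Pow(14, Rational(1, 2)))) ≈ 65.576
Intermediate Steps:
r = -129 (r = Add(-9, Add(Mul(12, -10), 0)) = Add(-9, Add(-120, 0)) = Add(-9, -120) = -129)
Mul(r, Add(Function('y')(-4), Pow(Add(-33, 47), Rational(1, 2)))) = Mul(-129, Add(Mul(17, Pow(-4, -1)), Pow(Add(-33, 47), Rational(1, 2)))) = Mul(-129, Add(Mul(17, Rational(-1, 4)), Pow(14, Rational(1, 2)))) = Mul(-129, Add(Rational(-17, 4), Pow(14, Rational(1, 2)))) = Add(Rational(2193, 4), Mul(-129, Pow(14, Rational(1, 2))))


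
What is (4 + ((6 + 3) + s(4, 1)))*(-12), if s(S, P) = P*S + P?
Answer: -216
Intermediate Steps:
s(S, P) = P + P*S
(4 + ((6 + 3) + s(4, 1)))*(-12) = (4 + ((6 + 3) + 1*(1 + 4)))*(-12) = (4 + (9 + 1*5))*(-12) = (4 + (9 + 5))*(-12) = (4 + 14)*(-12) = 18*(-12) = -216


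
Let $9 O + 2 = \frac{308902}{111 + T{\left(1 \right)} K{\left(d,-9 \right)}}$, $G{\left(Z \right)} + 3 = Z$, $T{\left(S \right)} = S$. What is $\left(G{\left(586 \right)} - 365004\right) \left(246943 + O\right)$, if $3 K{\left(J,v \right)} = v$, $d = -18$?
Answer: $- \frac{43791976321861}{486} \approx -9.0107 \cdot 10^{10}$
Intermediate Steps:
$K{\left(J,v \right)} = \frac{v}{3}$
$G{\left(Z \right)} = -3 + Z$
$O = \frac{154343}{486}$ ($O = - \frac{2}{9} + \frac{308902 \frac{1}{111 + 1 \cdot \frac{1}{3} \left(-9\right)}}{9} = - \frac{2}{9} + \frac{308902 \frac{1}{111 + 1 \left(-3\right)}}{9} = - \frac{2}{9} + \frac{308902 \frac{1}{111 - 3}}{9} = - \frac{2}{9} + \frac{308902 \cdot \frac{1}{108}}{9} = - \frac{2}{9} + \frac{1}{9} \cdot \frac{154451}{54} = - \frac{2}{9} + \frac{154451}{486} = \frac{154343}{486} \approx 317.58$)
$\left(G{\left(586 \right)} - 365004\right) \left(246943 + O\right) = \left(\left(-3 + 586\right) - 365004\right) \left(246943 + \frac{154343}{486}\right) = \left(583 - 365004\right) \frac{120168641}{486} = \left(-364421\right) \frac{120168641}{486} = - \frac{43791976321861}{486}$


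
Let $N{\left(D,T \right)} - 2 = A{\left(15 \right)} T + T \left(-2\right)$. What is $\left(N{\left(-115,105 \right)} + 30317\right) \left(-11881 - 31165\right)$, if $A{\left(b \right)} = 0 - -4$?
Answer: $-1314151334$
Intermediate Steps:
$A{\left(b \right)} = 4$ ($A{\left(b \right)} = 0 + 4 = 4$)
$N{\left(D,T \right)} = 2 + 2 T$ ($N{\left(D,T \right)} = 2 + \left(4 T + T \left(-2\right)\right) = 2 + \left(4 T - 2 T\right) = 2 + 2 T$)
$\left(N{\left(-115,105 \right)} + 30317\right) \left(-11881 - 31165\right) = \left(\left(2 + 2 \cdot 105\right) + 30317\right) \left(-11881 - 31165\right) = \left(\left(2 + 210\right) + 30317\right) \left(-43046\right) = \left(212 + 30317\right) \left(-43046\right) = 30529 \left(-43046\right) = -1314151334$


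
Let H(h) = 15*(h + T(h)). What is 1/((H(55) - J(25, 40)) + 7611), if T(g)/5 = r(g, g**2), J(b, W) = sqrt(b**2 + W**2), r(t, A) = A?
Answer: 235311/55371264496 + 5*sqrt(89)/55371264496 ≈ 4.2505e-6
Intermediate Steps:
J(b, W) = sqrt(W**2 + b**2)
T(g) = 5*g**2
H(h) = 15*h + 75*h**2 (H(h) = 15*(h + 5*h**2) = 15*h + 75*h**2)
1/((H(55) - J(25, 40)) + 7611) = 1/((15*55*(1 + 5*55) - sqrt(40**2 + 25**2)) + 7611) = 1/((15*55*(1 + 275) - sqrt(1600 + 625)) + 7611) = 1/((15*55*276 - sqrt(2225)) + 7611) = 1/((227700 - 5*sqrt(89)) + 7611) = 1/(235311 - 5*sqrt(89))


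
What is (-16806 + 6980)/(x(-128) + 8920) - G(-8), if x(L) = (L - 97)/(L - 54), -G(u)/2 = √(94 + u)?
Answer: -1788332/1623665 + 2*√86 ≈ 17.446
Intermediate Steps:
G(u) = -2*√(94 + u)
x(L) = (-97 + L)/(-54 + L)
(-16806 + 6980)/(x(-128) + 8920) - G(-8) = (-16806 + 6980)/((-97 - 128)/(-54 - 128) + 8920) - (-2)*√(94 - 8) = -9826/(-225/(-182) + 8920) - (-2)*√86 = -9826/(-1/182*(-225) + 8920) + 2*√86 = -9826/(225/182 + 8920) + 2*√86 = -9826/1623665/182 + 2*√86 = -9826*182/1623665 + 2*√86 = -1788332/1623665 + 2*√86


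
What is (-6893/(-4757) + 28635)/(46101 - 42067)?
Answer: 68111794/9594869 ≈ 7.0988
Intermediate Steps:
(-6893/(-4757) + 28635)/(46101 - 42067) = (-6893*(-1/4757) + 28635)/4034 = (6893/4757 + 28635)*(1/4034) = (136223588/4757)*(1/4034) = 68111794/9594869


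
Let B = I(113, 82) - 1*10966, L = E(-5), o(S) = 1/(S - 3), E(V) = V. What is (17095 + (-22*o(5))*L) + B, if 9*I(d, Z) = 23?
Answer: 55679/9 ≈ 6186.6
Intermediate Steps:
o(S) = 1/(-3 + S)
L = -5
I(d, Z) = 23/9 (I(d, Z) = (1/9)*23 = 23/9)
B = -98671/9 (B = 23/9 - 1*10966 = 23/9 - 10966 = -98671/9 ≈ -10963.)
(17095 + (-22*o(5))*L) + B = (17095 - 22/(-3 + 5)*(-5)) - 98671/9 = (17095 - 22/2*(-5)) - 98671/9 = (17095 - 22*1/2*(-5)) - 98671/9 = (17095 - 11*(-5)) - 98671/9 = (17095 + 55) - 98671/9 = 17150 - 98671/9 = 55679/9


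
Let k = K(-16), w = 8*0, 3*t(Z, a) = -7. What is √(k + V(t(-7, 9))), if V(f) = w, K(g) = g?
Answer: 4*I ≈ 4.0*I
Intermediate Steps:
t(Z, a) = -7/3 (t(Z, a) = (⅓)*(-7) = -7/3)
w = 0
V(f) = 0
k = -16
√(k + V(t(-7, 9))) = √(-16 + 0) = √(-16) = 4*I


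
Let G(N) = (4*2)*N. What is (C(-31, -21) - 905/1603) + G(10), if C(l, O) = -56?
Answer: 37567/1603 ≈ 23.435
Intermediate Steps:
G(N) = 8*N
(C(-31, -21) - 905/1603) + G(10) = (-56 - 905/1603) + 8*10 = (-56 - 905*1/1603) + 80 = (-56 - 905/1603) + 80 = -90673/1603 + 80 = 37567/1603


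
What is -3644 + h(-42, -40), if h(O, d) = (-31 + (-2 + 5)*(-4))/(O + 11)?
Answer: -112921/31 ≈ -3642.6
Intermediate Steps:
h(O, d) = -43/(11 + O) (h(O, d) = (-31 + 3*(-4))/(11 + O) = (-31 - 12)/(11 + O) = -43/(11 + O))
-3644 + h(-42, -40) = -3644 - 43/(11 - 42) = -3644 - 43/(-31) = -3644 - 43*(-1/31) = -3644 + 43/31 = -112921/31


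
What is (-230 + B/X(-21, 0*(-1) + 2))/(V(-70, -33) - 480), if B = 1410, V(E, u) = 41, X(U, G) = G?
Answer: -475/439 ≈ -1.0820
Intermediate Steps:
(-230 + B/X(-21, 0*(-1) + 2))/(V(-70, -33) - 480) = (-230 + 1410/(0*(-1) + 2))/(41 - 480) = (-230 + 1410/(0 + 2))/(-439) = (-230 + 1410/2)*(-1/439) = (-230 + 1410*(1/2))*(-1/439) = (-230 + 705)*(-1/439) = 475*(-1/439) = -475/439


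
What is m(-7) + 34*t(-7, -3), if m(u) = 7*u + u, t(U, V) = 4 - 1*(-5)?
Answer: 250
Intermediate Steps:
t(U, V) = 9 (t(U, V) = 4 + 5 = 9)
m(u) = 8*u
m(-7) + 34*t(-7, -3) = 8*(-7) + 34*9 = -56 + 306 = 250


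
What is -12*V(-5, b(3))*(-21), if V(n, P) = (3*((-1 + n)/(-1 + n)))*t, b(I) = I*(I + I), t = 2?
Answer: 1512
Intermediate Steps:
b(I) = 2*I² (b(I) = I*(2*I) = 2*I²)
V(n, P) = 6 (V(n, P) = (3*((-1 + n)/(-1 + n)))*2 = (3*1)*2 = 3*2 = 6)
-12*V(-5, b(3))*(-21) = -12*6*(-21) = -72*(-21) = 1512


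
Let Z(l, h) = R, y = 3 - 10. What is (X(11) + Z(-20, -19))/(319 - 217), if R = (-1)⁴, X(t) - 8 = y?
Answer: 1/51 ≈ 0.019608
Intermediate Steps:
y = -7
X(t) = 1 (X(t) = 8 - 7 = 1)
R = 1
Z(l, h) = 1
(X(11) + Z(-20, -19))/(319 - 217) = (1 + 1)/(319 - 217) = 2/102 = 2*(1/102) = 1/51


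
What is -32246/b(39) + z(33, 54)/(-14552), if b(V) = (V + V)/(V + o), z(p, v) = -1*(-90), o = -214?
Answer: 20529414145/283764 ≈ 72347.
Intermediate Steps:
z(p, v) = 90
b(V) = 2*V/(-214 + V) (b(V) = (V + V)/(V - 214) = (2*V)/(-214 + V) = 2*V/(-214 + V))
-32246/b(39) + z(33, 54)/(-14552) = -32246/(2*39/(-214 + 39)) + 90/(-14552) = -32246/(2*39/(-175)) + 90*(-1/14552) = -32246/(2*39*(-1/175)) - 45/7276 = -32246/(-78/175) - 45/7276 = -32246*(-175/78) - 45/7276 = 2821525/39 - 45/7276 = 20529414145/283764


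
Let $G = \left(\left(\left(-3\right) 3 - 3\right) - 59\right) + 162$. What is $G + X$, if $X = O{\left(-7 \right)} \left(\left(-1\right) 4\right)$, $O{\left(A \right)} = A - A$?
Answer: $91$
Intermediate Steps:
$O{\left(A \right)} = 0$
$G = 91$ ($G = \left(\left(-9 - 3\right) - 59\right) + 162 = \left(-12 - 59\right) + 162 = -71 + 162 = 91$)
$X = 0$ ($X = 0 \left(\left(-1\right) 4\right) = 0 \left(-4\right) = 0$)
$G + X = 91 + 0 = 91$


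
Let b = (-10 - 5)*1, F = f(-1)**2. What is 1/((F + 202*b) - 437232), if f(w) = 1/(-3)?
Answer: -9/3962357 ≈ -2.2714e-6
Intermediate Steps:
f(w) = -1/3
F = 1/9 (F = (-1/3)**2 = 1/9 ≈ 0.11111)
b = -15 (b = -15*1 = -15)
1/((F + 202*b) - 437232) = 1/((1/9 + 202*(-15)) - 437232) = 1/((1/9 - 3030) - 437232) = 1/(-27269/9 - 437232) = 1/(-3962357/9) = -9/3962357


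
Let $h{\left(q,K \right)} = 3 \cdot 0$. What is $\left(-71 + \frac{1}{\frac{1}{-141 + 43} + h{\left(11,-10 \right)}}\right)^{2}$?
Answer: $28561$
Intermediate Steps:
$h{\left(q,K \right)} = 0$
$\left(-71 + \frac{1}{\frac{1}{-141 + 43} + h{\left(11,-10 \right)}}\right)^{2} = \left(-71 + \frac{1}{\frac{1}{-141 + 43} + 0}\right)^{2} = \left(-71 + \frac{1}{\frac{1}{-98} + 0}\right)^{2} = \left(-71 + \frac{1}{- \frac{1}{98} + 0}\right)^{2} = \left(-71 + \frac{1}{- \frac{1}{98}}\right)^{2} = \left(-71 - 98\right)^{2} = \left(-169\right)^{2} = 28561$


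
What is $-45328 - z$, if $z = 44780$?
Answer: $-90108$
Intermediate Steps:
$-45328 - z = -45328 - 44780 = -90108$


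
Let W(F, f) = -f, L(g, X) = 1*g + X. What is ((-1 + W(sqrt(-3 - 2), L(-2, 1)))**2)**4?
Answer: 0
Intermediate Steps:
L(g, X) = X + g (L(g, X) = g + X = X + g)
((-1 + W(sqrt(-3 - 2), L(-2, 1)))**2)**4 = ((-1 - (1 - 2))**2)**4 = ((-1 - 1*(-1))**2)**4 = ((-1 + 1)**2)**4 = (0**2)**4 = 0**4 = 0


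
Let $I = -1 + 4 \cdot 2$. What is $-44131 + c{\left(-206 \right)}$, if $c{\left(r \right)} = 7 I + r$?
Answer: $-44288$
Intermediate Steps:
$I = 7$ ($I = -1 + 8 = 7$)
$c{\left(r \right)} = 49 + r$ ($c{\left(r \right)} = 7 \cdot 7 + r = 49 + r$)
$-44131 + c{\left(-206 \right)} = -44131 + \left(49 - 206\right) = -44131 - 157 = -44288$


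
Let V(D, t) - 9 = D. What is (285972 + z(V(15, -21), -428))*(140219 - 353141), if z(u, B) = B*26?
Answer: -58520334168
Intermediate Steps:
V(D, t) = 9 + D
z(u, B) = 26*B
(285972 + z(V(15, -21), -428))*(140219 - 353141) = (285972 + 26*(-428))*(140219 - 353141) = (285972 - 11128)*(-212922) = 274844*(-212922) = -58520334168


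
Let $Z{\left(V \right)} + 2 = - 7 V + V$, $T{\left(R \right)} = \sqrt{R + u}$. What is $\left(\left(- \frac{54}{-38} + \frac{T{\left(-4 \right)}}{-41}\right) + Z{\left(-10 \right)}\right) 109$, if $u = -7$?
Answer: $\frac{123061}{19} - \frac{109 i \sqrt{11}}{41} \approx 6476.9 - 8.8174 i$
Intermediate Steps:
$T{\left(R \right)} = \sqrt{-7 + R}$ ($T{\left(R \right)} = \sqrt{R - 7} = \sqrt{-7 + R}$)
$Z{\left(V \right)} = -2 - 6 V$ ($Z{\left(V \right)} = -2 + \left(- 7 V + V\right) = -2 - 6 V$)
$\left(\left(- \frac{54}{-38} + \frac{T{\left(-4 \right)}}{-41}\right) + Z{\left(-10 \right)}\right) 109 = \left(\left(- \frac{54}{-38} + \frac{\sqrt{-7 - 4}}{-41}\right) - -58\right) 109 = \left(\left(\left(-54\right) \left(- \frac{1}{38}\right) + \sqrt{-11} \left(- \frac{1}{41}\right)\right) + \left(-2 + 60\right)\right) 109 = \left(\left(\frac{27}{19} + i \sqrt{11} \left(- \frac{1}{41}\right)\right) + 58\right) 109 = \left(\left(\frac{27}{19} - \frac{i \sqrt{11}}{41}\right) + 58\right) 109 = \left(\frac{1129}{19} - \frac{i \sqrt{11}}{41}\right) 109 = \frac{123061}{19} - \frac{109 i \sqrt{11}}{41}$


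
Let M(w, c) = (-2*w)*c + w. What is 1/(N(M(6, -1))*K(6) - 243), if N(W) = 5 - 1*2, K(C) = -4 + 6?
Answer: -1/237 ≈ -0.0042194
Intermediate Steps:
K(C) = 2
M(w, c) = w - 2*c*w (M(w, c) = -2*c*w + w = w - 2*c*w)
N(W) = 3 (N(W) = 5 - 2 = 3)
1/(N(M(6, -1))*K(6) - 243) = 1/(3*2 - 243) = 1/(6 - 243) = 1/(-237) = -1/237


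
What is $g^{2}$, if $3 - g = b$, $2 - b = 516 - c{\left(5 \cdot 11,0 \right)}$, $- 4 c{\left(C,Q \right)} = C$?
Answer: $\frac{4507129}{16} \approx 2.817 \cdot 10^{5}$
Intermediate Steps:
$c{\left(C,Q \right)} = - \frac{C}{4}$
$b = - \frac{2111}{4}$ ($b = 2 - \left(516 - - \frac{5 \cdot 11}{4}\right) = 2 - \left(516 - \left(- \frac{1}{4}\right) 55\right) = 2 - \left(516 - - \frac{55}{4}\right) = 2 - \left(516 + \frac{55}{4}\right) = 2 - \frac{2119}{4} = - \frac{2111}{4} \approx -527.75$)
$g = \frac{2123}{4}$ ($g = 3 - - \frac{2111}{4} = 3 + \frac{2111}{4} = \frac{2123}{4} \approx 530.75$)
$g^{2} = \left(\frac{2123}{4}\right)^{2} = \frac{4507129}{16}$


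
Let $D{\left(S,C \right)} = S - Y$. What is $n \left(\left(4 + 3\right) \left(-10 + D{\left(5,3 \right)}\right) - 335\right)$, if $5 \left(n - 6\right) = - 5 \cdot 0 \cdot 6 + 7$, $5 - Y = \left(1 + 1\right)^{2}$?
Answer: $- \frac{13949}{5} \approx -2789.8$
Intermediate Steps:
$Y = 1$ ($Y = 5 - \left(1 + 1\right)^{2} = 5 - 2^{2} = 5 - 4 = 1$)
$D{\left(S,C \right)} = -1 + S$ ($D{\left(S,C \right)} = S - 1 = -1 + S$)
$n = \frac{37}{5}$ ($n = 6 + \frac{- 5 \cdot 0 \cdot 6 + 7}{5} = 6 + \frac{\left(-5\right) 0 + 7}{5} = 6 + \frac{0 + 7}{5} = 6 + \frac{1}{5} \cdot 7 = 6 + \frac{7}{5} = \frac{37}{5} \approx 7.4$)
$n \left(\left(4 + 3\right) \left(-10 + D{\left(5,3 \right)}\right) - 335\right) = \frac{37 \left(\left(4 + 3\right) \left(-10 + \left(-1 + 5\right)\right) - 335\right)}{5} = \frac{37 \left(7 \left(-10 + 4\right) - 335\right)}{5} = \frac{37 \left(7 \left(-6\right) - 335\right)}{5} = \frac{37 \left(-42 - 335\right)}{5} = \frac{37}{5} \left(-377\right) = - \frac{13949}{5}$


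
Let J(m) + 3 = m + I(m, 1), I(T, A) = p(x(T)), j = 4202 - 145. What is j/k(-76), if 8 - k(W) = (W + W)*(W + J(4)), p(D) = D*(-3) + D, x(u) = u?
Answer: -4057/12608 ≈ -0.32178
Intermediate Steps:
j = 4057
p(D) = -2*D (p(D) = -3*D + D = -2*D)
I(T, A) = -2*T
J(m) = -3 - m (J(m) = -3 + (m - 2*m) = -3 - m)
k(W) = 8 - 2*W*(-7 + W) (k(W) = 8 - (W + W)*(W + (-3 - 1*4)) = 8 - 2*W*(W + (-3 - 4)) = 8 - 2*W*(W - 7) = 8 - 2*W*(-7 + W))
j/k(-76) = 4057/(8 - 2*(-76)² + 14*(-76)) = 4057/(8 - 2*5776 - 1064) = 4057/(8 - 11552 - 1064) = 4057/(-12608) = 4057*(-1/12608) = -4057/12608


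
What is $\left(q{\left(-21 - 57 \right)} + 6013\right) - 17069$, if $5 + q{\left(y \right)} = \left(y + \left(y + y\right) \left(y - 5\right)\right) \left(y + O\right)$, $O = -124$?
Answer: $-2610801$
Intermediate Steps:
$q{\left(y \right)} = -5 + \left(-124 + y\right) \left(y + 2 y \left(-5 + y\right)\right)$ ($q{\left(y \right)} = -5 + \left(y + \left(y + y\right) \left(y - 5\right)\right) \left(y - 124\right) = -5 + \left(y + 2 y \left(-5 + y\right)\right) \left(-124 + y\right) = -5 + \left(-124 + y\right) \left(y + 2 y \left(-5 + y\right)\right)$)
$\left(q{\left(-21 - 57 \right)} + 6013\right) - 17069 = \left(\left(-5 - 257 \left(-21 - 57\right)^{2} + 2 \left(-21 - 57\right)^{3} + 1116 \left(-21 - 57\right)\right) + 6013\right) - 17069 = \left(\left(-5 - 257 \left(-78\right)^{2} + 2 \left(-78\right)^{3} + 1116 \left(-78\right)\right) + 6013\right) - 17069 = \left(\left(-5 - 1563588 + 2 \left(-474552\right) - 87048\right) + 6013\right) - 17069 = \left(\left(-5 - 1563588 - 949104 - 87048\right) + 6013\right) - 17069 = \left(-2599745 + 6013\right) - 17069 = -2593732 - 17069 = -2610801$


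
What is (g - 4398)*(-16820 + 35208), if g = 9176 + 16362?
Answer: 388722320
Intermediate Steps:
g = 25538
(g - 4398)*(-16820 + 35208) = (25538 - 4398)*(-16820 + 35208) = 21140*18388 = 388722320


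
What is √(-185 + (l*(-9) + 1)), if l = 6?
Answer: I*√238 ≈ 15.427*I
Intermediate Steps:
√(-185 + (l*(-9) + 1)) = √(-185 + (6*(-9) + 1)) = √(-185 + (-54 + 1)) = √(-185 - 53) = √(-238) = I*√238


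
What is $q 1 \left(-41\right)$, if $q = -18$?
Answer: $738$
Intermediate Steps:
$q 1 \left(-41\right) = - 18 \cdot 1 \left(-41\right) = \left(-18\right) \left(-41\right) = 738$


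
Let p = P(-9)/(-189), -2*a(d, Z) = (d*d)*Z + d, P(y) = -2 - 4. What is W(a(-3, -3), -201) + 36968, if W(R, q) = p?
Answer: 2328986/63 ≈ 36968.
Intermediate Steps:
P(y) = -6
a(d, Z) = -d/2 - Z*d²/2 (a(d, Z) = -((d*d)*Z + d)/2 = -(d²*Z + d)/2 = -(Z*d² + d)/2 = -(d + Z*d²)/2 = -d/2 - Z*d²/2)
p = 2/63 (p = -6/(-189) = -6*(-1/189) = 2/63 ≈ 0.031746)
W(R, q) = 2/63
W(a(-3, -3), -201) + 36968 = 2/63 + 36968 = 2328986/63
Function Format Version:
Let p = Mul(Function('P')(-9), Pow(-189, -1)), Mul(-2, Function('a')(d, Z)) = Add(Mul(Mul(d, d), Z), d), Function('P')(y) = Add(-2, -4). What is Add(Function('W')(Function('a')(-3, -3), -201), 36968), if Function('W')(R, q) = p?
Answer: Rational(2328986, 63) ≈ 36968.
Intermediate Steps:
Function('P')(y) = -6
Function('a')(d, Z) = Add(Mul(Rational(-1, 2), d), Mul(Rational(-1, 2), Z, Pow(d, 2))) (Function('a')(d, Z) = Mul(Rational(-1, 2), Add(Mul(Mul(d, d), Z), d)) = Mul(Rational(-1, 2), Add(Mul(Pow(d, 2), Z), d)) = Mul(Rational(-1, 2), Add(Mul(Z, Pow(d, 2)), d)) = Mul(Rational(-1, 2), Add(d, Mul(Z, Pow(d, 2)))) = Add(Mul(Rational(-1, 2), d), Mul(Rational(-1, 2), Z, Pow(d, 2))))
p = Rational(2, 63) (p = Mul(-6, Pow(-189, -1)) = Mul(-6, Rational(-1, 189)) = Rational(2, 63) ≈ 0.031746)
Function('W')(R, q) = Rational(2, 63)
Add(Function('W')(Function('a')(-3, -3), -201), 36968) = Add(Rational(2, 63), 36968) = Rational(2328986, 63)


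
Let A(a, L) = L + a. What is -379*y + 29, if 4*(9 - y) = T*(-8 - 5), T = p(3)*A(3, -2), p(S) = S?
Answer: -28309/4 ≈ -7077.3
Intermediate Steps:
T = 3 (T = 3*(-2 + 3) = 3*1 = 3)
y = 75/4 (y = 9 - 3*(-8 - 5)/4 = 9 - 3*(-13)/4 = 9 - 1/4*(-39) = 9 + 39/4 = 75/4 ≈ 18.750)
-379*y + 29 = -379*75/4 + 29 = -28425/4 + 29 = -28309/4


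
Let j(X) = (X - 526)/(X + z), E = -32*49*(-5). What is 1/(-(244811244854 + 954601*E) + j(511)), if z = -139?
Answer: -124/31284619270061 ≈ -3.9636e-12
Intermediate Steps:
E = 7840 (E = -1568*(-5) = 7840)
j(X) = (-526 + X)/(-139 + X) (j(X) = (X - 526)/(X - 139) = (-526 + X)/(-139 + X))
1/(-(244811244854 + 954601*E) + j(511)) = 1/(-954601/(1/(256454 + 7840)) + (-526 + 511)/(-139 + 511)) = 1/(-954601/(1/264294) - 15/372) = 1/(-954601/1/264294 + (1/372)*(-15)) = 1/(-954601*264294 - 5/124) = 1/(-252295316694 - 5/124) = 1/(-31284619270061/124) = -124/31284619270061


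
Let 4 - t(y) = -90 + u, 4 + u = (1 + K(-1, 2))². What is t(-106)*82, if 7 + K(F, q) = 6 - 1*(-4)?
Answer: 6724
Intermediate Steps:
K(F, q) = 3 (K(F, q) = -7 + (6 - 1*(-4)) = -7 + (6 + 4) = -7 + 10 = 3)
u = 12 (u = -4 + (1 + 3)² = -4 + 4² = -4 + 16 = 12)
t(y) = 82 (t(y) = 4 - (-90 + 12) = 4 - 1*(-78) = 4 + 78 = 82)
t(-106)*82 = 82*82 = 6724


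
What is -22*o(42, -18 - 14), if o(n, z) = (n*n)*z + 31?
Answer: 1241174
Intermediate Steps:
o(n, z) = 31 + z*n**2 (o(n, z) = n**2*z + 31 = z*n**2 + 31 = 31 + z*n**2)
-22*o(42, -18 - 14) = -22*(31 + (-18 - 14)*42**2) = -22*(31 - 32*1764) = -22*(31 - 56448) = -22*(-56417) = 1241174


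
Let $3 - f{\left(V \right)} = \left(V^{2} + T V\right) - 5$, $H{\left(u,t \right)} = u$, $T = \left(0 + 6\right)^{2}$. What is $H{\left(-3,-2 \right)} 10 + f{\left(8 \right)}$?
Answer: $-374$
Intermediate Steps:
$T = 36$ ($T = 6^{2} = 36$)
$f{\left(V \right)} = 8 - V^{2} - 36 V$ ($f{\left(V \right)} = 3 - \left(\left(V^{2} + 36 V\right) - 5\right) = 3 - \left(-5 + V^{2} + 36 V\right) = 8 - V^{2} - 36 V$)
$H{\left(-3,-2 \right)} 10 + f{\left(8 \right)} = \left(-3\right) 10 - 344 = -30 - 344 = -374$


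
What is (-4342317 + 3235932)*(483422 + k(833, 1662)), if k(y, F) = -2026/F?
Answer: -148153311713855/277 ≈ -5.3485e+11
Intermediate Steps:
(-4342317 + 3235932)*(483422 + k(833, 1662)) = (-4342317 + 3235932)*(483422 - 2026/1662) = -1106385*(483422 - 2026*1/1662) = -1106385*(483422 - 1013/831) = -1106385*401722669/831 = -148153311713855/277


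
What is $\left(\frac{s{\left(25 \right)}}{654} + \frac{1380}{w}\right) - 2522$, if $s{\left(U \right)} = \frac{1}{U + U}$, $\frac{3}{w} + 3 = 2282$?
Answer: $\frac{34198248601}{32700} \approx 1.0458 \cdot 10^{6}$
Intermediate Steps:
$w = \frac{3}{2279}$ ($w = \frac{3}{-3 + 2282} = \frac{3}{2279} \approx 0.0013164$)
$s{\left(U \right)} = \frac{1}{2 U}$
$\left(\frac{s{\left(25 \right)}}{654} + \frac{1380}{w}\right) - 2522 = \left(\frac{\frac{1}{2} \cdot \frac{1}{25}}{654} + \frac{1380}{\frac{3}{2279}}\right) - 2522 = \left(\frac{1}{2} \cdot \frac{1}{25} \cdot \frac{1}{654} + 1380 \cdot \frac{2279}{3}\right) - 2522 = \left(\frac{1}{50} \cdot \frac{1}{654} + 1048340\right) - 2522 = \left(\frac{1}{32700} + 1048340\right) - 2522 = \frac{34280718001}{32700} - 2522 = \frac{34198248601}{32700}$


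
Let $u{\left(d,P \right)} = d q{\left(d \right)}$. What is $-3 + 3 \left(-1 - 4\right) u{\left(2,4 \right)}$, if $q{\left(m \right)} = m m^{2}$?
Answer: $-243$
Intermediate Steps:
$q{\left(m \right)} = m^{3}$
$u{\left(d,P \right)} = d^{4}$ ($u{\left(d,P \right)} = d d^{3} = d^{4}$)
$-3 + 3 \left(-1 - 4\right) u{\left(2,4 \right)} = -3 + 3 \left(-1 - 4\right) 2^{4} = -3 + 3 \left(-5\right) 16 = -3 - 240 = -243$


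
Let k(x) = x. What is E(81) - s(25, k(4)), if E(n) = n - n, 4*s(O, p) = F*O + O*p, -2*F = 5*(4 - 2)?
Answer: 25/4 ≈ 6.2500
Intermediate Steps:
F = -5 (F = -5*(4 - 2)/2 = -5*2/2 = -½*10 = -5)
s(O, p) = -5*O/4 + O*p/4 (s(O, p) = (-5*O + O*p)/4 = -5*O/4 + O*p/4)
E(n) = 0
E(81) - s(25, k(4)) = 0 - 25*(-5 + 4)/4 = 0 - 25*(-1)/4 = 0 - 1*(-25/4) = 0 + 25/4 = 25/4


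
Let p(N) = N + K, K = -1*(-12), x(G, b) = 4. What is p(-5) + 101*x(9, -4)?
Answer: 411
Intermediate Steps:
K = 12
p(N) = 12 + N (p(N) = N + 12 = 12 + N)
p(-5) + 101*x(9, -4) = (12 - 5) + 101*4 = 7 + 404 = 411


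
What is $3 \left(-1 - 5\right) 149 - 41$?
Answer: $-2723$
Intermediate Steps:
$3 \left(-1 - 5\right) 149 - 41 = 3 \left(-6\right) 149 - 41 = \left(-18\right) 149 - 41 = -2682 - 41 = -2723$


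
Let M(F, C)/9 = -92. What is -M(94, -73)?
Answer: 828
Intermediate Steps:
M(F, C) = -828 (M(F, C) = 9*(-92) = -828)
-M(94, -73) = -1*(-828) = 828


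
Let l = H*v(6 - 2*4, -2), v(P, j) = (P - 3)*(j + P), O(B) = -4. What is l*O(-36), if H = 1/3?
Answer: -80/3 ≈ -26.667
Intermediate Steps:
v(P, j) = (-3 + P)*(P + j)
H = 1/3 ≈ 0.33333
l = 20/3 (l = ((6 - 2*4)**2 - 3*(6 - 2*4) - 3*(-2) + (6 - 2*4)*(-2))/3 = ((6 - 8)**2 - 3*(6 - 8) + 6 + (6 - 8)*(-2))/3 = ((-2)**2 - 3*(-2) + 6 - 2*(-2))/3 = (4 + 6 + 6 + 4)/3 = (1/3)*20 = 20/3 ≈ 6.6667)
l*O(-36) = (20/3)*(-4) = -80/3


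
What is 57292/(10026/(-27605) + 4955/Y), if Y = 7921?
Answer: 12527423172860/57366829 ≈ 2.1837e+5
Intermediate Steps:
57292/(10026/(-27605) + 4955/Y) = 57292/(10026/(-27605) + 4955/7921) = 57292/(10026*(-1/27605) + 4955*(1/7921)) = 57292/(-10026/27605 + 4955/7921) = 57292/(57366829/218659205) = 57292*(218659205/57366829) = 12527423172860/57366829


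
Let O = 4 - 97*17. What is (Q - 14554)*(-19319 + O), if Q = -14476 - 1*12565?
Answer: 871997580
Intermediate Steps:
Q = -27041 (Q = -14476 - 12565 = -27041)
O = -1645 (O = 4 - 1649 = -1645)
(Q - 14554)*(-19319 + O) = (-27041 - 14554)*(-19319 - 1645) = -41595*(-20964) = 871997580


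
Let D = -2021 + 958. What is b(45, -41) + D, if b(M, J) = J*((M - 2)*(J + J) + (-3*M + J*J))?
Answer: 80117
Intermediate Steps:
b(M, J) = J*(J² - 3*M + 2*J*(-2 + M)) (b(M, J) = J*((-2 + M)*(2*J) + (-3*M + J²)) = J*(2*J*(-2 + M) + (J² - 3*M)) = J*(J² - 3*M + 2*J*(-2 + M)))
D = -1063
b(45, -41) + D = -41*((-41)² - 4*(-41) - 3*45 + 2*(-41)*45) - 1063 = -41*(1681 + 164 - 135 - 3690) - 1063 = -41*(-1980) - 1063 = 81180 - 1063 = 80117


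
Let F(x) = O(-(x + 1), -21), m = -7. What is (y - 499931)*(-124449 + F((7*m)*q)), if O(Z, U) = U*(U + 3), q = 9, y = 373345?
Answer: 15705651606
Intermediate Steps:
O(Z, U) = U*(3 + U)
F(x) = 378 (F(x) = -21*(3 - 21) = -21*(-18) = 378)
(y - 499931)*(-124449 + F((7*m)*q)) = (373345 - 499931)*(-124449 + 378) = -126586*(-124071) = 15705651606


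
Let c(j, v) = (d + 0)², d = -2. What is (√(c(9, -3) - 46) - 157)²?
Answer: (157 - I*√42)² ≈ 24607.0 - 2035.0*I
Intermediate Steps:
c(j, v) = 4 (c(j, v) = (-2 + 0)² = (-2)² = 4)
(√(c(9, -3) - 46) - 157)² = (√(4 - 46) - 157)² = (√(-42) - 157)² = (I*√42 - 157)² = (-157 + I*√42)²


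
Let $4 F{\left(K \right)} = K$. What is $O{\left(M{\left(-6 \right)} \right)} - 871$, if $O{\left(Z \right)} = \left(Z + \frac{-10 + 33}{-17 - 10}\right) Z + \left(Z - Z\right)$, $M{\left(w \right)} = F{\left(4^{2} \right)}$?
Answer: $- \frac{23177}{27} \approx -858.41$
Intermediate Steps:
$F{\left(K \right)} = \frac{K}{4}$
$M{\left(w \right)} = 4$ ($M{\left(w \right)} = \frac{4^{2}}{4} = \frac{1}{4} \cdot 16 = 4$)
$O{\left(Z \right)} = Z \left(- \frac{23}{27} + Z\right)$ ($O{\left(Z \right)} = \left(Z + \frac{23}{-27}\right) Z + 0 = \left(Z + 23 \left(- \frac{1}{27}\right)\right) Z + 0 = \left(Z - \frac{23}{27}\right) Z + 0 = \left(- \frac{23}{27} + Z\right) Z + 0 = Z \left(- \frac{23}{27} + Z\right) + 0 = Z \left(- \frac{23}{27} + Z\right)$)
$O{\left(M{\left(-6 \right)} \right)} - 871 = \frac{1}{27} \cdot 4 \left(-23 + 27 \cdot 4\right) - 871 = \frac{1}{27} \cdot 4 \left(-23 + 108\right) - 871 = \frac{1}{27} \cdot 4 \cdot 85 - 871 = \frac{340}{27} - 871 = - \frac{23177}{27}$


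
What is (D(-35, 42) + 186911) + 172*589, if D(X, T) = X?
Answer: 288184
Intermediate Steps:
(D(-35, 42) + 186911) + 172*589 = (-35 + 186911) + 172*589 = 186876 + 101308 = 288184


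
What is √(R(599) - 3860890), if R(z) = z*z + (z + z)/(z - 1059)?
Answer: I*√185260645870/230 ≈ 1871.4*I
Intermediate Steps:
R(z) = z² + 2*z/(-1059 + z) (R(z) = z² + (2*z)/(-1059 + z) = z² + 2*z/(-1059 + z))
√(R(599) - 3860890) = √(599*(2 + 599² - 1059*599)/(-1059 + 599) - 3860890) = √(599*(2 + 358801 - 634341)/(-460) - 3860890) = √(599*(-1/460)*(-275538) - 3860890) = √(82523631/230 - 3860890) = √(-805481069/230) = I*√185260645870/230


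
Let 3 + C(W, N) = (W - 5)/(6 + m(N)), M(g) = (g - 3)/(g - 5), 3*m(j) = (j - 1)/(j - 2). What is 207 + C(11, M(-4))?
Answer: 20499/100 ≈ 204.99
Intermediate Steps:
m(j) = (-1 + j)/(3*(-2 + j)) (m(j) = ((j - 1)/(j - 2))/3 = ((-1 + j)/(-2 + j))/3 = (-1 + j)/(3*(-2 + j)))
M(g) = (-3 + g)/(-5 + g)
C(W, N) = -3 + (-5 + W)/(6 + (-1 + N)/(3*(-2 + N))) (C(W, N) = -3 + (W - 5)/(6 + (-1 + N)/(3*(-2 + N))) = -3 + (-5 + W)/(6 + (-1 + N)/(3*(-2 + N))))
207 + C(11, M(-4)) = 207 + 3*(47 - 24*(-3 - 4)/(-5 - 4) - 2*11 + ((-3 - 4)/(-5 - 4))*11)/(-37 + 19*((-3 - 4)/(-5 - 4))) = 207 + 3*(47 - 24*(-7)/(-9) - 22 + (-7/(-9))*11)/(-37 + 19*(-7/(-9))) = 207 + 3*(47 - (-8)*(-7)/3 - 22 - 1/9*(-7)*11)/(-37 + 19*(-1/9*(-7))) = 207 + 3*(47 - 24*7/9 - 22 + (7/9)*11)/(-37 + 19*(7/9)) = 207 + 3*(47 - 56/3 - 22 + 77/9)/(-37 + 133/9) = 207 + 3*(134/9)/(-200/9) = 207 + 3*(-9/200)*(134/9) = 207 - 201/100 = 20499/100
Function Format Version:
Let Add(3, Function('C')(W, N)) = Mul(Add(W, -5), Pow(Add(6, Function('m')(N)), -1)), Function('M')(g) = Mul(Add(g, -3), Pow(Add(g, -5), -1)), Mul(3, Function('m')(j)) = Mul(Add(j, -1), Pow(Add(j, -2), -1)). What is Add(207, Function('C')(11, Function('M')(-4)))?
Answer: Rational(20499, 100) ≈ 204.99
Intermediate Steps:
Function('m')(j) = Mul(Rational(1, 3), Pow(Add(-2, j), -1), Add(-1, j)) (Function('m')(j) = Mul(Rational(1, 3), Mul(Add(j, -1), Pow(Add(j, -2), -1))) = Mul(Rational(1, 3), Mul(Add(-1, j), Pow(Add(-2, j), -1))) = Mul(Rational(1, 3), Mul(Pow(Add(-2, j), -1), Add(-1, j))) = Mul(Rational(1, 3), Pow(Add(-2, j), -1), Add(-1, j)))
Function('M')(g) = Mul(Pow(Add(-5, g), -1), Add(-3, g)) (Function('M')(g) = Mul(Add(-3, g), Pow(Add(-5, g), -1)) = Mul(Pow(Add(-5, g), -1), Add(-3, g)))
Function('C')(W, N) = Add(-3, Mul(Pow(Add(6, Mul(Rational(1, 3), Pow(Add(-2, N), -1), Add(-1, N))), -1), Add(-5, W))) (Function('C')(W, N) = Add(-3, Mul(Add(W, -5), Pow(Add(6, Mul(Rational(1, 3), Pow(Add(-2, N), -1), Add(-1, N))), -1))) = Add(-3, Mul(Add(-5, W), Pow(Add(6, Mul(Rational(1, 3), Pow(Add(-2, N), -1), Add(-1, N))), -1))) = Add(-3, Mul(Pow(Add(6, Mul(Rational(1, 3), Pow(Add(-2, N), -1), Add(-1, N))), -1), Add(-5, W))))
Add(207, Function('C')(11, Function('M')(-4))) = Add(207, Mul(3, Pow(Add(-37, Mul(19, Mul(Pow(Add(-5, -4), -1), Add(-3, -4)))), -1), Add(47, Mul(-24, Mul(Pow(Add(-5, -4), -1), Add(-3, -4))), Mul(-2, 11), Mul(Mul(Pow(Add(-5, -4), -1), Add(-3, -4)), 11)))) = Add(207, Mul(3, Pow(Add(-37, Mul(19, Mul(Pow(-9, -1), -7))), -1), Add(47, Mul(-24, Mul(Pow(-9, -1), -7)), -22, Mul(Mul(Pow(-9, -1), -7), 11)))) = Add(207, Mul(3, Pow(Add(-37, Mul(19, Mul(Rational(-1, 9), -7))), -1), Add(47, Mul(-24, Mul(Rational(-1, 9), -7)), -22, Mul(Mul(Rational(-1, 9), -7), 11)))) = Add(207, Mul(3, Pow(Add(-37, Mul(19, Rational(7, 9))), -1), Add(47, Mul(-24, Rational(7, 9)), -22, Mul(Rational(7, 9), 11)))) = Add(207, Mul(3, Pow(Add(-37, Rational(133, 9)), -1), Add(47, Rational(-56, 3), -22, Rational(77, 9)))) = Add(207, Mul(3, Pow(Rational(-200, 9), -1), Rational(134, 9))) = Add(207, Mul(3, Rational(-9, 200), Rational(134, 9))) = Add(207, Rational(-201, 100)) = Rational(20499, 100)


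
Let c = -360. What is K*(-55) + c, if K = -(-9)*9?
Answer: -4815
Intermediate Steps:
K = 81 (K = -9*(-9) = 81)
K*(-55) + c = 81*(-55) - 360 = -4455 - 360 = -4815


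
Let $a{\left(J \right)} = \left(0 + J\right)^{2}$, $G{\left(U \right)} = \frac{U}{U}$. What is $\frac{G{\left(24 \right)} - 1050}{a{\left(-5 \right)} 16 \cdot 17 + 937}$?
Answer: $- \frac{1049}{7737} \approx -0.13558$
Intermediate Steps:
$G{\left(U \right)} = 1$
$a{\left(J \right)} = J^{2}$
$\frac{G{\left(24 \right)} - 1050}{a{\left(-5 \right)} 16 \cdot 17 + 937} = \frac{1 - 1050}{\left(-5\right)^{2} \cdot 16 \cdot 17 + 937} = - \frac{1049}{25 \cdot 16 \cdot 17 + 937} = - \frac{1049}{400 \cdot 17 + 937} = - \frac{1049}{6800 + 937} = - \frac{1049}{7737}$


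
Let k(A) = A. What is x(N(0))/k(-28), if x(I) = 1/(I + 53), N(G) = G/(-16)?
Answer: -1/1484 ≈ -0.00067385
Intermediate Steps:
N(G) = -G/16 (N(G) = G*(-1/16) = -G/16)
x(I) = 1/(53 + I)
x(N(0))/k(-28) = 1/((53 - 1/16*0)*(-28)) = -1/28/(53 + 0) = -1/28/53 = (1/53)*(-1/28) = -1/1484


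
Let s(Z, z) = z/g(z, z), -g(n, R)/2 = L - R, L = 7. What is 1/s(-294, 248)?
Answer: 241/124 ≈ 1.9435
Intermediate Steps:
g(n, R) = -14 + 2*R (g(n, R) = -2*(7 - R) = -14 + 2*R)
s(Z, z) = z/(-14 + 2*z)
1/s(-294, 248) = 1/((½)*248/(-7 + 248)) = 1/((½)*248/241) = 1/((½)*248*(1/241)) = 1/(124/241) = 241/124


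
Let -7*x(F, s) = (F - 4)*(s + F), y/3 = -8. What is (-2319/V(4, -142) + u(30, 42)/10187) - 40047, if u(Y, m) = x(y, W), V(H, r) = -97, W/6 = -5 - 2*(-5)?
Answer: -39548376552/988139 ≈ -40023.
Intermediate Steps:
y = -24 (y = 3*(-8) = -24)
W = 30 (W = 6*(-5 - 2*(-5)) = 6*(-5 + 10) = 6*5 = 30)
x(F, s) = -(-4 + F)*(F + s)/7 (x(F, s) = -(F - 4)*(s + F)/7 = -(-4 + F)*(F + s)/7)
u(Y, m) = 24 (u(Y, m) = -⅐*(-24)² + (4/7)*(-24) + (4/7)*30 - ⅐*(-24)*30 = -⅐*576 - 96/7 + 120/7 + 720/7 = -576/7 - 96/7 + 120/7 + 720/7 = 24)
(-2319/V(4, -142) + u(30, 42)/10187) - 40047 = (-2319/(-97) + 24/10187) - 40047 = (-2319*(-1/97) + 24*(1/10187)) - 40047 = (2319/97 + 24/10187) - 40047 = 23625981/988139 - 40047 = -39548376552/988139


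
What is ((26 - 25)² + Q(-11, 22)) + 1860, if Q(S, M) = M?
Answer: 1883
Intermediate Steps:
((26 - 25)² + Q(-11, 22)) + 1860 = ((26 - 25)² + 22) + 1860 = (1² + 22) + 1860 = (1 + 22) + 1860 = 23 + 1860 = 1883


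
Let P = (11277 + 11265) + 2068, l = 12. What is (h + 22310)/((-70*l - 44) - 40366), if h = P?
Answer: -1564/1375 ≈ -1.1375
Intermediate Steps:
P = 24610 (P = 22542 + 2068 = 24610)
h = 24610
(h + 22310)/((-70*l - 44) - 40366) = (24610 + 22310)/((-70*12 - 44) - 40366) = 46920/((-840 - 44) - 40366) = 46920/(-884 - 40366) = 46920/(-41250) = 46920*(-1/41250) = -1564/1375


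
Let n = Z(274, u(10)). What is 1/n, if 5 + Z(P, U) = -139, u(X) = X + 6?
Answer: -1/144 ≈ -0.0069444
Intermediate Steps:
u(X) = 6 + X
Z(P, U) = -144 (Z(P, U) = -5 - 139 = -144)
n = -144
1/n = 1/(-144) = -1/144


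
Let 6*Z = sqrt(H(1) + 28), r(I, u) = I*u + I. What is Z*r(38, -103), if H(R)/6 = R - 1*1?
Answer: -1292*sqrt(7) ≈ -3418.3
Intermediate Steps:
H(R) = -6 + 6*R (H(R) = 6*(R - 1*1) = 6*(R - 1) = 6*(-1 + R) = -6 + 6*R)
r(I, u) = I + I*u
Z = sqrt(7)/3 (Z = sqrt((-6 + 6*1) + 28)/6 = sqrt((-6 + 6) + 28)/6 = sqrt(0 + 28)/6 = sqrt(28)/6 = (2*sqrt(7))/6 = sqrt(7)/3 ≈ 0.88192)
Z*r(38, -103) = (sqrt(7)/3)*(38*(1 - 103)) = (sqrt(7)/3)*(38*(-102)) = (sqrt(7)/3)*(-3876) = -1292*sqrt(7)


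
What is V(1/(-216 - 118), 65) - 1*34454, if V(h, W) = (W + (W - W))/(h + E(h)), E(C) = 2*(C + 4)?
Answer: -91936016/2669 ≈ -34446.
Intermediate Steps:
E(C) = 8 + 2*C (E(C) = 2*(4 + C) = 8 + 2*C)
V(h, W) = W/(8 + 3*h) (V(h, W) = (W + (W - W))/(h + (8 + 2*h)) = (W + 0)/(8 + 3*h) = W/(8 + 3*h))
V(1/(-216 - 118), 65) - 1*34454 = 65/(8 + 3/(-216 - 118)) - 1*34454 = 65/(8 + 3/(-334)) - 34454 = 65/(8 + 3*(-1/334)) - 34454 = 65/(8 - 3/334) - 34454 = 65/(2669/334) - 34454 = 65*(334/2669) - 34454 = 21710/2669 - 34454 = -91936016/2669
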